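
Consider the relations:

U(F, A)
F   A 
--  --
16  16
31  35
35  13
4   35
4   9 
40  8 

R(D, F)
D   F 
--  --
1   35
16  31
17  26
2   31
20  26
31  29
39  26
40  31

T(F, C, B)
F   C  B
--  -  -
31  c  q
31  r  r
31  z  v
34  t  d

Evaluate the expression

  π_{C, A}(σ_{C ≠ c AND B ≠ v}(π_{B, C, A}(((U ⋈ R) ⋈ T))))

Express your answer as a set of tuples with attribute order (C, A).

Natural join on F: {(31, 35, 16), (31, 35, 2), (31, 35, 40), (35, 13, 1)}
Natural join on F: {(31, 35, 16, c, q), (31, 35, 16, r, r), (31, 35, 16, z, v), (31, 35, 2, c, q), (31, 35, 2, r, r), (31, 35, 2, z, v), (31, 35, 40, c, q), (31, 35, 40, r, r), (31, 35, 40, z, v)}
π[B, C, A]: project onto (B, C, A) (6 duplicate(s) eliminated) → {(q, c, 35), (r, r, 35), (v, z, 35)}
Filtering on C ≠ c AND B ≠ v leaves {(r, r, 35)}.
π[C, A]: project onto (C, A) → {(r, 35)}

{(r, 35)}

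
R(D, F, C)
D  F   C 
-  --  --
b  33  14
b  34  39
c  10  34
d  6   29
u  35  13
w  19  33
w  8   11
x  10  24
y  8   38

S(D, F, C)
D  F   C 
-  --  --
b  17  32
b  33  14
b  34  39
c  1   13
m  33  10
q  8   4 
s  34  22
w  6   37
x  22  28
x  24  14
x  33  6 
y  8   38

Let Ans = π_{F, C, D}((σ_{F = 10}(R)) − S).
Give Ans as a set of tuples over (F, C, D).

Selection F = 10: {(c, 10, 34), (x, 10, 24)}
Set difference of the two operands is {(c, 10, 34), (x, 10, 24)}.
π[F, C, D]: project onto (F, C, D) → {(10, 24, x), (10, 34, c)}

{(10, 24, x), (10, 34, c)}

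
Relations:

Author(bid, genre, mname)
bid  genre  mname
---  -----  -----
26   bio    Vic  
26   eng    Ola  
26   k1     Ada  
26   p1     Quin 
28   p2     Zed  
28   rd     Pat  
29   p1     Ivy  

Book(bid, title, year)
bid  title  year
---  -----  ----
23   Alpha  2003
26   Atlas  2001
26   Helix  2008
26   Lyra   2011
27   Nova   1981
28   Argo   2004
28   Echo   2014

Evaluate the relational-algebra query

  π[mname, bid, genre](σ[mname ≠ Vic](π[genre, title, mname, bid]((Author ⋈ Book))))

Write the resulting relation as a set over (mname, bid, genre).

Natural join on bid: {(26, bio, Vic, Atlas, 2001), (26, bio, Vic, Helix, 2008), (26, bio, Vic, Lyra, 2011), (26, eng, Ola, Atlas, 2001), (26, eng, Ola, Helix, 2008), (26, eng, Ola, Lyra, 2011), (26, k1, Ada, Atlas, 2001), (26, k1, Ada, Helix, 2008), (26, k1, Ada, Lyra, 2011), (26, p1, Quin, Atlas, 2001), (26, p1, Quin, Helix, 2008), (26, p1, Quin, Lyra, 2011), (28, p2, Zed, Argo, 2004), (28, p2, Zed, Echo, 2014), (28, rd, Pat, Argo, 2004), (28, rd, Pat, Echo, 2014)}
π_{genre, title, mname, bid} gives {(bio, Atlas, Vic, 26), (bio, Helix, Vic, 26), (bio, Lyra, Vic, 26), (eng, Atlas, Ola, 26), (eng, Helix, Ola, 26), (eng, Lyra, Ola, 26), (k1, Atlas, Ada, 26), (k1, Helix, Ada, 26), (k1, Lyra, Ada, 26), (p1, Atlas, Quin, 26), (p1, Helix, Quin, 26), (p1, Lyra, Quin, 26), (p2, Argo, Zed, 28), (p2, Echo, Zed, 28), (rd, Argo, Pat, 28), (rd, Echo, Pat, 28)}.
Selection mname ≠ Vic: {(eng, Atlas, Ola, 26), (eng, Helix, Ola, 26), (eng, Lyra, Ola, 26), (k1, Atlas, Ada, 26), (k1, Helix, Ada, 26), (k1, Lyra, Ada, 26), (p1, Atlas, Quin, 26), (p1, Helix, Quin, 26), (p1, Lyra, Quin, 26), (p2, Argo, Zed, 28), (p2, Echo, Zed, 28), (rd, Argo, Pat, 28), (rd, Echo, Pat, 28)}
π_{mname, bid, genre} gives {(Ada, 26, k1), (Ola, 26, eng), (Pat, 28, rd), (Quin, 26, p1), (Zed, 28, p2)} (8 duplicate(s) eliminated).

{(Ada, 26, k1), (Ola, 26, eng), (Pat, 28, rd), (Quin, 26, p1), (Zed, 28, p2)}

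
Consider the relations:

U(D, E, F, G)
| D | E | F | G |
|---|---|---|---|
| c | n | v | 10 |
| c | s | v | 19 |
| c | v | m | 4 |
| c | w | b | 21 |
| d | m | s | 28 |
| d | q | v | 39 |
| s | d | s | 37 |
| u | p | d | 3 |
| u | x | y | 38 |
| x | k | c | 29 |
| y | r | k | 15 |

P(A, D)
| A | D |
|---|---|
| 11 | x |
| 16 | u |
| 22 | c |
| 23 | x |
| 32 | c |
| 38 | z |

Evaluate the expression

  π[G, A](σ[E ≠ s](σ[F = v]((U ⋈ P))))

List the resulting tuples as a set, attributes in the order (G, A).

Joining U and P on D yields {(c, n, v, 10, 22), (c, n, v, 10, 32), (c, s, v, 19, 22), (c, s, v, 19, 32), (c, v, m, 4, 22), (c, v, m, 4, 32), (c, w, b, 21, 22), (c, w, b, 21, 32), (u, p, d, 3, 16), (u, x, y, 38, 16), (x, k, c, 29, 11), (x, k, c, 29, 23)}.
Selection F = v: {(c, n, v, 10, 22), (c, n, v, 10, 32), (c, s, v, 19, 22), (c, s, v, 19, 32)}
Selection E ≠ s: {(c, n, v, 10, 22), (c, n, v, 10, 32)}
π[G, A]: project onto (G, A) → {(10, 22), (10, 32)}

{(10, 22), (10, 32)}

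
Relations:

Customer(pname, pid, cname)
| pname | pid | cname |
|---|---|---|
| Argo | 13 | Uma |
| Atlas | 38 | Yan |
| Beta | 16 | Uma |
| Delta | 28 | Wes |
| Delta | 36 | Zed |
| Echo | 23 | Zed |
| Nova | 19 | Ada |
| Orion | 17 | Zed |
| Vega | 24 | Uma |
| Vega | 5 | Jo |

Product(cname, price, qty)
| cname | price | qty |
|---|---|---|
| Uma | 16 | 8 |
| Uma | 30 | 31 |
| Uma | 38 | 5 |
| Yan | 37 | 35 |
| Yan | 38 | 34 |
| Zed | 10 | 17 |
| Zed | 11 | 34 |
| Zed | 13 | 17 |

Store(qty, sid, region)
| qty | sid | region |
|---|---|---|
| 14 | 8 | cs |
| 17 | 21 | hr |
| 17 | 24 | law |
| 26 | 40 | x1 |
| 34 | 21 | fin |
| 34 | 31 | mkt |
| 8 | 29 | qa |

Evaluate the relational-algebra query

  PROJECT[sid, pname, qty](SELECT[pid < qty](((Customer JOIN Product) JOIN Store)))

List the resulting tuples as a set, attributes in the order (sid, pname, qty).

{(21, Echo, 34), (21, Orion, 34), (31, Echo, 34), (31, Orion, 34)}

Natural join on cname: {(Argo, 13, Uma, 16, 8), (Argo, 13, Uma, 30, 31), (Argo, 13, Uma, 38, 5), (Atlas, 38, Yan, 37, 35), (Atlas, 38, Yan, 38, 34), (Beta, 16, Uma, 16, 8), (Beta, 16, Uma, 30, 31), (Beta, 16, Uma, 38, 5), (Delta, 36, Zed, 10, 17), (Delta, 36, Zed, 11, 34), (Delta, 36, Zed, 13, 17), (Echo, 23, Zed, 10, 17), (Echo, 23, Zed, 11, 34), (Echo, 23, Zed, 13, 17), (Orion, 17, Zed, 10, 17), (Orion, 17, Zed, 11, 34), (Orion, 17, Zed, 13, 17), (Vega, 24, Uma, 16, 8), (Vega, 24, Uma, 30, 31), (Vega, 24, Uma, 38, 5)}
Natural join on qty: {(Argo, 13, Uma, 16, 8, 29, qa), (Atlas, 38, Yan, 38, 34, 21, fin), (Atlas, 38, Yan, 38, 34, 31, mkt), (Beta, 16, Uma, 16, 8, 29, qa), (Delta, 36, Zed, 10, 17, 21, hr), (Delta, 36, Zed, 10, 17, 24, law), (Delta, 36, Zed, 11, 34, 21, fin), (Delta, 36, Zed, 11, 34, 31, mkt), (Delta, 36, Zed, 13, 17, 21, hr), (Delta, 36, Zed, 13, 17, 24, law), (Echo, 23, Zed, 10, 17, 21, hr), (Echo, 23, Zed, 10, 17, 24, law), (Echo, 23, Zed, 11, 34, 21, fin), (Echo, 23, Zed, 11, 34, 31, mkt), (Echo, 23, Zed, 13, 17, 21, hr), (Echo, 23, Zed, 13, 17, 24, law), (Orion, 17, Zed, 10, 17, 21, hr), (Orion, 17, Zed, 10, 17, 24, law), (Orion, 17, Zed, 11, 34, 21, fin), (Orion, 17, Zed, 11, 34, 31, mkt), (Orion, 17, Zed, 13, 17, 21, hr), (Orion, 17, Zed, 13, 17, 24, law), (Vega, 24, Uma, 16, 8, 29, qa)}
σ[pid < qty]: keep tuples satisfying pid < qty → {(Echo, 23, Zed, 11, 34, 21, fin), (Echo, 23, Zed, 11, 34, 31, mkt), (Orion, 17, Zed, 11, 34, 21, fin), (Orion, 17, Zed, 11, 34, 31, mkt)}
Keep only column(s) sid, pname, qty: {(21, Echo, 34), (21, Orion, 34), (31, Echo, 34), (31, Orion, 34)}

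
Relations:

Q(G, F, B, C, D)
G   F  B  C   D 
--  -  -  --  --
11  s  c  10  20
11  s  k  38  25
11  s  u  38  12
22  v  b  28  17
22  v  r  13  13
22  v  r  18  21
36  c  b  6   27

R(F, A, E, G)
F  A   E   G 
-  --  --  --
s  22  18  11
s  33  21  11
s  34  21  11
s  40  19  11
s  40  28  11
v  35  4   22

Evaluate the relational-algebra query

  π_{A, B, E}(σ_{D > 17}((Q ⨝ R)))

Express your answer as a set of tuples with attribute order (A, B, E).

Natural join on G, F: {(11, s, c, 10, 20, 22, 18), (11, s, c, 10, 20, 33, 21), (11, s, c, 10, 20, 34, 21), (11, s, c, 10, 20, 40, 19), (11, s, c, 10, 20, 40, 28), (11, s, k, 38, 25, 22, 18), (11, s, k, 38, 25, 33, 21), (11, s, k, 38, 25, 34, 21), (11, s, k, 38, 25, 40, 19), (11, s, k, 38, 25, 40, 28), (11, s, u, 38, 12, 22, 18), (11, s, u, 38, 12, 33, 21), (11, s, u, 38, 12, 34, 21), (11, s, u, 38, 12, 40, 19), (11, s, u, 38, 12, 40, 28), (22, v, b, 28, 17, 35, 4), (22, v, r, 13, 13, 35, 4), (22, v, r, 18, 21, 35, 4)}
σ[D > 17]: keep tuples satisfying D > 17 → {(11, s, c, 10, 20, 22, 18), (11, s, c, 10, 20, 33, 21), (11, s, c, 10, 20, 34, 21), (11, s, c, 10, 20, 40, 19), (11, s, c, 10, 20, 40, 28), (11, s, k, 38, 25, 22, 18), (11, s, k, 38, 25, 33, 21), (11, s, k, 38, 25, 34, 21), (11, s, k, 38, 25, 40, 19), (11, s, k, 38, 25, 40, 28), (22, v, r, 18, 21, 35, 4)}
Keep only column(s) A, B, E: {(22, c, 18), (22, k, 18), (33, c, 21), (33, k, 21), (34, c, 21), (34, k, 21), (35, r, 4), (40, c, 19), (40, c, 28), (40, k, 19), (40, k, 28)}

{(22, c, 18), (22, k, 18), (33, c, 21), (33, k, 21), (34, c, 21), (34, k, 21), (35, r, 4), (40, c, 19), (40, c, 28), (40, k, 19), (40, k, 28)}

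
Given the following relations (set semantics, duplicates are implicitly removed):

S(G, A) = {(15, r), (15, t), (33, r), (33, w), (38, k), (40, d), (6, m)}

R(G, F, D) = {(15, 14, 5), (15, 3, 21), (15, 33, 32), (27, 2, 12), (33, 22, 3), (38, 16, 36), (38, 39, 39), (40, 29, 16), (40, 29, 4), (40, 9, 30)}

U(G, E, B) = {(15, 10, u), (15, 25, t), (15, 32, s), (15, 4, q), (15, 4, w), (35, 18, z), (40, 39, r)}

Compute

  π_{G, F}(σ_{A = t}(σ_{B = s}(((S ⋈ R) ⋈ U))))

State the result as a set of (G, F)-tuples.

Natural join on G: {(15, r, 14, 5), (15, r, 3, 21), (15, r, 33, 32), (15, t, 14, 5), (15, t, 3, 21), (15, t, 33, 32), (33, r, 22, 3), (33, w, 22, 3), (38, k, 16, 36), (38, k, 39, 39), (40, d, 29, 16), (40, d, 29, 4), (40, d, 9, 30)}
Natural join on G: {(15, r, 14, 5, 10, u), (15, r, 14, 5, 25, t), (15, r, 14, 5, 32, s), (15, r, 14, 5, 4, q), (15, r, 14, 5, 4, w), (15, r, 3, 21, 10, u), (15, r, 3, 21, 25, t), (15, r, 3, 21, 32, s), (15, r, 3, 21, 4, q), (15, r, 3, 21, 4, w), (15, r, 33, 32, 10, u), (15, r, 33, 32, 25, t), (15, r, 33, 32, 32, s), (15, r, 33, 32, 4, q), (15, r, 33, 32, 4, w), (15, t, 14, 5, 10, u), (15, t, 14, 5, 25, t), (15, t, 14, 5, 32, s), (15, t, 14, 5, 4, q), (15, t, 14, 5, 4, w), (15, t, 3, 21, 10, u), (15, t, 3, 21, 25, t), (15, t, 3, 21, 32, s), (15, t, 3, 21, 4, q), (15, t, 3, 21, 4, w), (15, t, 33, 32, 10, u), (15, t, 33, 32, 25, t), (15, t, 33, 32, 32, s), (15, t, 33, 32, 4, q), (15, t, 33, 32, 4, w), (40, d, 29, 16, 39, r), (40, d, 29, 4, 39, r), (40, d, 9, 30, 39, r)}
Selection B = s: {(15, r, 14, 5, 32, s), (15, r, 3, 21, 32, s), (15, r, 33, 32, 32, s), (15, t, 14, 5, 32, s), (15, t, 3, 21, 32, s), (15, t, 33, 32, 32, s)}
Selection A = t: {(15, t, 14, 5, 32, s), (15, t, 3, 21, 32, s), (15, t, 33, 32, 32, s)}
Keep only column(s) G, F: {(15, 14), (15, 3), (15, 33)}

{(15, 14), (15, 3), (15, 33)}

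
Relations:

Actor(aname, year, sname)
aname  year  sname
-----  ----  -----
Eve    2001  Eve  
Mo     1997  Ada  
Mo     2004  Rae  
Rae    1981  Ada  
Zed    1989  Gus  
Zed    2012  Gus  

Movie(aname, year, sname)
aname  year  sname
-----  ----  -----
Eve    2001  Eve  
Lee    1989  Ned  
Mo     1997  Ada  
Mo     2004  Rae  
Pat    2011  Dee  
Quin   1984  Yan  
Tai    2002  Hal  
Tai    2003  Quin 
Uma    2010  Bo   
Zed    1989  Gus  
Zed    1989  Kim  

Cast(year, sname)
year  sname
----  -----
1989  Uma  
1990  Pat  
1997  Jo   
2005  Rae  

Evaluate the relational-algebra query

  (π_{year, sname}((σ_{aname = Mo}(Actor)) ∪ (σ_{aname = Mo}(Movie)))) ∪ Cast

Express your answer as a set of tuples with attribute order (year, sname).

σ[aname = Mo]: keep tuples satisfying aname = Mo → {(Mo, 1997, Ada), (Mo, 2004, Rae)}
σ[aname = Mo]: keep tuples satisfying aname = Mo → {(Mo, 1997, Ada), (Mo, 2004, Rae)}
Union: {(Mo, 1997, Ada), (Mo, 2004, Rae)} with {(Mo, 1997, Ada), (Mo, 2004, Rae)} → {(Mo, 1997, Ada), (Mo, 2004, Rae)}
Projecting to year, sname: {(1997, Ada), (2004, Rae)}
Union: {(1997, Ada), (2004, Rae)} with {(1989, Uma), (1990, Pat), (1997, Jo), (2005, Rae)} → {(1989, Uma), (1990, Pat), (1997, Ada), (1997, Jo), (2004, Rae), (2005, Rae)}

{(1989, Uma), (1990, Pat), (1997, Ada), (1997, Jo), (2004, Rae), (2005, Rae)}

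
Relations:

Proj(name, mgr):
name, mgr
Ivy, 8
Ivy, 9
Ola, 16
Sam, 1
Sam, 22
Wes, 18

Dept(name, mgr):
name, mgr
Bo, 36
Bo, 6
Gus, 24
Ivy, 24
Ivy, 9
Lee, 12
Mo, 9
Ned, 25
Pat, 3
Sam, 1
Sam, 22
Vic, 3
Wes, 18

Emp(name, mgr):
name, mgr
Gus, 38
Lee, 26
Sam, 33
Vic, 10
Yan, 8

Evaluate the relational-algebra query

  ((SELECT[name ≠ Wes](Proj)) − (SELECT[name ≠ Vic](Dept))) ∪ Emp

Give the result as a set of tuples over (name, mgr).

Filtering on name ≠ Wes leaves {(Ivy, 8), (Ivy, 9), (Ola, 16), (Sam, 1), (Sam, 22)}.
Filtering on name ≠ Vic leaves {(Bo, 36), (Bo, 6), (Gus, 24), (Ivy, 24), (Ivy, 9), (Lee, 12), (Mo, 9), (Ned, 25), (Pat, 3), (Sam, 1), (Sam, 22), (Wes, 18)}.
Taking the difference: {(Ivy, 8), (Ola, 16)}
Taking the union: {(Gus, 38), (Ivy, 8), (Lee, 26), (Ola, 16), (Sam, 33), (Vic, 10), (Yan, 8)}

{(Gus, 38), (Ivy, 8), (Lee, 26), (Ola, 16), (Sam, 33), (Vic, 10), (Yan, 8)}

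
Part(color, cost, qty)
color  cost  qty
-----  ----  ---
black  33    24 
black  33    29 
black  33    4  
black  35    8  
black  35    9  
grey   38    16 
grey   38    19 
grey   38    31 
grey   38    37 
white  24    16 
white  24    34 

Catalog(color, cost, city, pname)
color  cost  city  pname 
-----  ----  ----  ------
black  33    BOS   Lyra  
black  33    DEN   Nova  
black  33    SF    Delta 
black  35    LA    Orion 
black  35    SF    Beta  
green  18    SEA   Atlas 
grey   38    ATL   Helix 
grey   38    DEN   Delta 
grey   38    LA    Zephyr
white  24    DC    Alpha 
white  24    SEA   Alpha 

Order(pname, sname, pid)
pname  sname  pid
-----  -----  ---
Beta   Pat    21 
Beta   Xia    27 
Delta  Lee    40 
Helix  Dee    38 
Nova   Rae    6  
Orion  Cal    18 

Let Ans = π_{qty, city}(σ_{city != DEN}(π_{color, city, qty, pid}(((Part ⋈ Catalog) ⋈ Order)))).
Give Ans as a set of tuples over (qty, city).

Natural join on color, cost: {(black, 33, 24, BOS, Lyra), (black, 33, 24, DEN, Nova), (black, 33, 24, SF, Delta), (black, 33, 29, BOS, Lyra), (black, 33, 29, DEN, Nova), (black, 33, 29, SF, Delta), (black, 33, 4, BOS, Lyra), (black, 33, 4, DEN, Nova), (black, 33, 4, SF, Delta), (black, 35, 8, LA, Orion), (black, 35, 8, SF, Beta), (black, 35, 9, LA, Orion), (black, 35, 9, SF, Beta), (grey, 38, 16, ATL, Helix), (grey, 38, 16, DEN, Delta), (grey, 38, 16, LA, Zephyr), (grey, 38, 19, ATL, Helix), (grey, 38, 19, DEN, Delta), (grey, 38, 19, LA, Zephyr), (grey, 38, 31, ATL, Helix), (grey, 38, 31, DEN, Delta), (grey, 38, 31, LA, Zephyr), (grey, 38, 37, ATL, Helix), (grey, 38, 37, DEN, Delta), (grey, 38, 37, LA, Zephyr), (white, 24, 16, DC, Alpha), (white, 24, 16, SEA, Alpha), (white, 24, 34, DC, Alpha), (white, 24, 34, SEA, Alpha)}
Natural join on pname: {(black, 33, 24, DEN, Nova, Rae, 6), (black, 33, 24, SF, Delta, Lee, 40), (black, 33, 29, DEN, Nova, Rae, 6), (black, 33, 29, SF, Delta, Lee, 40), (black, 33, 4, DEN, Nova, Rae, 6), (black, 33, 4, SF, Delta, Lee, 40), (black, 35, 8, LA, Orion, Cal, 18), (black, 35, 8, SF, Beta, Pat, 21), (black, 35, 8, SF, Beta, Xia, 27), (black, 35, 9, LA, Orion, Cal, 18), (black, 35, 9, SF, Beta, Pat, 21), (black, 35, 9, SF, Beta, Xia, 27), (grey, 38, 16, ATL, Helix, Dee, 38), (grey, 38, 16, DEN, Delta, Lee, 40), (grey, 38, 19, ATL, Helix, Dee, 38), (grey, 38, 19, DEN, Delta, Lee, 40), (grey, 38, 31, ATL, Helix, Dee, 38), (grey, 38, 31, DEN, Delta, Lee, 40), (grey, 38, 37, ATL, Helix, Dee, 38), (grey, 38, 37, DEN, Delta, Lee, 40)}
π[color, city, qty, pid]: project onto (color, city, qty, pid) → {(black, DEN, 24, 6), (black, DEN, 29, 6), (black, DEN, 4, 6), (black, LA, 8, 18), (black, LA, 9, 18), (black, SF, 24, 40), (black, SF, 29, 40), (black, SF, 4, 40), (black, SF, 8, 21), (black, SF, 8, 27), (black, SF, 9, 21), (black, SF, 9, 27), (grey, ATL, 16, 38), (grey, ATL, 19, 38), (grey, ATL, 31, 38), (grey, ATL, 37, 38), (grey, DEN, 16, 40), (grey, DEN, 19, 40), (grey, DEN, 31, 40), (grey, DEN, 37, 40)}
σ[city != DEN]: keep tuples satisfying city != DEN → {(black, LA, 8, 18), (black, LA, 9, 18), (black, SF, 24, 40), (black, SF, 29, 40), (black, SF, 4, 40), (black, SF, 8, 21), (black, SF, 8, 27), (black, SF, 9, 21), (black, SF, 9, 27), (grey, ATL, 16, 38), (grey, ATL, 19, 38), (grey, ATL, 31, 38), (grey, ATL, 37, 38)}
π[qty, city]: project onto (qty, city) (2 duplicate(s) eliminated) → {(16, ATL), (19, ATL), (24, SF), (29, SF), (31, ATL), (37, ATL), (4, SF), (8, LA), (8, SF), (9, LA), (9, SF)}

{(16, ATL), (19, ATL), (24, SF), (29, SF), (31, ATL), (37, ATL), (4, SF), (8, LA), (8, SF), (9, LA), (9, SF)}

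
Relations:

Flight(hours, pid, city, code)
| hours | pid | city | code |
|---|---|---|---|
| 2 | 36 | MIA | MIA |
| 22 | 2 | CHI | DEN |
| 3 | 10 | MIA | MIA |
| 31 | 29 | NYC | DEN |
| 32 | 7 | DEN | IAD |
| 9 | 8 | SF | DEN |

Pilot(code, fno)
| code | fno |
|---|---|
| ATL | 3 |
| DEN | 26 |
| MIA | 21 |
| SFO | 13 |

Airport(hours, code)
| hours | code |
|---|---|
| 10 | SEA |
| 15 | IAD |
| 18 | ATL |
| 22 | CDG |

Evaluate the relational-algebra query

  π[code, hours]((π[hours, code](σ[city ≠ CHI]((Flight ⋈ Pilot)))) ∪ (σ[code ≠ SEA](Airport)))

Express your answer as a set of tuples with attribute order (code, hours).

{(ATL, 18), (CDG, 22), (DEN, 31), (DEN, 9), (IAD, 15), (MIA, 2), (MIA, 3)}

Joining Flight and Pilot on code yields {(2, 36, MIA, MIA, 21), (22, 2, CHI, DEN, 26), (3, 10, MIA, MIA, 21), (31, 29, NYC, DEN, 26), (9, 8, SF, DEN, 26)}.
Filtering on city ≠ CHI leaves {(2, 36, MIA, MIA, 21), (3, 10, MIA, MIA, 21), (31, 29, NYC, DEN, 26), (9, 8, SF, DEN, 26)}.
Projecting to hours, code: {(2, MIA), (3, MIA), (31, DEN), (9, DEN)}
Filtering on code ≠ SEA leaves {(15, IAD), (18, ATL), (22, CDG)}.
Taking the union: {(15, IAD), (18, ATL), (2, MIA), (22, CDG), (3, MIA), (31, DEN), (9, DEN)}
Projecting to code, hours: {(ATL, 18), (CDG, 22), (DEN, 31), (DEN, 9), (IAD, 15), (MIA, 2), (MIA, 3)}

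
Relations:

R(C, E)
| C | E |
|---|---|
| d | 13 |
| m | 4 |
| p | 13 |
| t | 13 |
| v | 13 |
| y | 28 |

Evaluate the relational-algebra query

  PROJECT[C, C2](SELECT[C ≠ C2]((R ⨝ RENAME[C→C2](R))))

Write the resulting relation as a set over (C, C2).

{(d, p), (d, t), (d, v), (p, d), (p, t), (p, v), (t, d), (t, p), (t, v), (v, d), (v, p), (v, t)}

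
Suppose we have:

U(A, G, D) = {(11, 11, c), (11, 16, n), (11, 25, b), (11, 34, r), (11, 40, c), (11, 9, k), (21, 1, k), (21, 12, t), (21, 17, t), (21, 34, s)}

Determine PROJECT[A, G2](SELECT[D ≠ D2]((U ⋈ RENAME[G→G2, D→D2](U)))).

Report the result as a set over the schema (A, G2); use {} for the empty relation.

ρ[G→G2, D→D2]: schema becomes (A, G2, D2); tuples unchanged.
U ⋈ RENAME[G→G2, D→D2](U) (natural join on A): {(11, 11, c, 11, c), (11, 11, c, 16, n), (11, 11, c, 25, b), (11, 11, c, 34, r), (11, 11, c, 40, c), (11, 11, c, 9, k), (11, 16, n, 11, c), (11, 16, n, 16, n), (11, 16, n, 25, b), (11, 16, n, 34, r), (11, 16, n, 40, c), (11, 16, n, 9, k), (11, 25, b, 11, c), (11, 25, b, 16, n), (11, 25, b, 25, b), (11, 25, b, 34, r), (11, 25, b, 40, c), (11, 25, b, 9, k), (11, 34, r, 11, c), (11, 34, r, 16, n), (11, 34, r, 25, b), (11, 34, r, 34, r), (11, 34, r, 40, c), (11, 34, r, 9, k), (11, 40, c, 11, c), (11, 40, c, 16, n), (11, 40, c, 25, b), (11, 40, c, 34, r), (11, 40, c, 40, c), (11, 40, c, 9, k), (11, 9, k, 11, c), (11, 9, k, 16, n), (11, 9, k, 25, b), (11, 9, k, 34, r), (11, 9, k, 40, c), (11, 9, k, 9, k), (21, 1, k, 1, k), (21, 1, k, 12, t), (21, 1, k, 17, t), (21, 1, k, 34, s), (21, 12, t, 1, k), (21, 12, t, 12, t), (21, 12, t, 17, t), (21, 12, t, 34, s), (21, 17, t, 1, k), (21, 17, t, 12, t), (21, 17, t, 17, t), (21, 17, t, 34, s), (21, 34, s, 1, k), (21, 34, s, 12, t), (21, 34, s, 17, t), (21, 34, s, 34, s)}
Selection D ≠ D2: {(11, 11, c, 16, n), (11, 11, c, 25, b), (11, 11, c, 34, r), (11, 11, c, 9, k), (11, 16, n, 11, c), (11, 16, n, 25, b), (11, 16, n, 34, r), (11, 16, n, 40, c), (11, 16, n, 9, k), (11, 25, b, 11, c), (11, 25, b, 16, n), (11, 25, b, 34, r), (11, 25, b, 40, c), (11, 25, b, 9, k), (11, 34, r, 11, c), (11, 34, r, 16, n), (11, 34, r, 25, b), (11, 34, r, 40, c), (11, 34, r, 9, k), (11, 40, c, 16, n), (11, 40, c, 25, b), (11, 40, c, 34, r), (11, 40, c, 9, k), (11, 9, k, 11, c), (11, 9, k, 16, n), (11, 9, k, 25, b), (11, 9, k, 34, r), (11, 9, k, 40, c), (21, 1, k, 12, t), (21, 1, k, 17, t), (21, 1, k, 34, s), (21, 12, t, 1, k), (21, 12, t, 34, s), (21, 17, t, 1, k), (21, 17, t, 34, s), (21, 34, s, 1, k), (21, 34, s, 12, t), (21, 34, s, 17, t)}
Projecting to A, G2 (28 duplicate(s) eliminated): {(11, 11), (11, 16), (11, 25), (11, 34), (11, 40), (11, 9), (21, 1), (21, 12), (21, 17), (21, 34)}

{(11, 11), (11, 16), (11, 25), (11, 34), (11, 40), (11, 9), (21, 1), (21, 12), (21, 17), (21, 34)}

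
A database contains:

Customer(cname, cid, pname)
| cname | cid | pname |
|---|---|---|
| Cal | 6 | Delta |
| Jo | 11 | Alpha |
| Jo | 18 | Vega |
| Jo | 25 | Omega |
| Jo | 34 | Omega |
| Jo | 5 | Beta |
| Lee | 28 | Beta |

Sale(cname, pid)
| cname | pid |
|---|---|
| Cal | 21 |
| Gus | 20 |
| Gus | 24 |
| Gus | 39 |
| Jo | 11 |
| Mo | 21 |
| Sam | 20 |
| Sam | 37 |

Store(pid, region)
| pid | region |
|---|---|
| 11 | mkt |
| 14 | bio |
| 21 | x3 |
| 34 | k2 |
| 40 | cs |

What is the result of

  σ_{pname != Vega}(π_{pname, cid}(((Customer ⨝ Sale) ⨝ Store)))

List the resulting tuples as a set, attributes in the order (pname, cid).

Joining Customer and Sale on cname yields {(Cal, 6, Delta, 21), (Jo, 11, Alpha, 11), (Jo, 18, Vega, 11), (Jo, 25, Omega, 11), (Jo, 34, Omega, 11), (Jo, 5, Beta, 11)}.
Joining (Customer ⨝ Sale) and Store on pid yields {(Cal, 6, Delta, 21, x3), (Jo, 11, Alpha, 11, mkt), (Jo, 18, Vega, 11, mkt), (Jo, 25, Omega, 11, mkt), (Jo, 34, Omega, 11, mkt), (Jo, 5, Beta, 11, mkt)}.
Projecting to pname, cid: {(Alpha, 11), (Beta, 5), (Delta, 6), (Omega, 25), (Omega, 34), (Vega, 18)}
Apply σ_{pname != Vega}; surviving tuples: {(Alpha, 11), (Beta, 5), (Delta, 6), (Omega, 25), (Omega, 34)}

{(Alpha, 11), (Beta, 5), (Delta, 6), (Omega, 25), (Omega, 34)}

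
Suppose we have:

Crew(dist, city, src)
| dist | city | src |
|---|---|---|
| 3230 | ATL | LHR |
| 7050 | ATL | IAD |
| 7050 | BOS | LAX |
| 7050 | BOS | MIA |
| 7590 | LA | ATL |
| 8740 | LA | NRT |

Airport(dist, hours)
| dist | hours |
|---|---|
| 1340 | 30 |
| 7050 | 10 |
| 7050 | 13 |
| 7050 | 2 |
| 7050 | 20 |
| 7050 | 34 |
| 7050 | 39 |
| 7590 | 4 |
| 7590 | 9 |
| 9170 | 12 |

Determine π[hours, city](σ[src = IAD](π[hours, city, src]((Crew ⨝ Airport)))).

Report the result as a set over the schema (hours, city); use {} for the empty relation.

{(10, ATL), (13, ATL), (2, ATL), (20, ATL), (34, ATL), (39, ATL)}

Natural join on dist: {(7050, ATL, IAD, 10), (7050, ATL, IAD, 13), (7050, ATL, IAD, 2), (7050, ATL, IAD, 20), (7050, ATL, IAD, 34), (7050, ATL, IAD, 39), (7050, BOS, LAX, 10), (7050, BOS, LAX, 13), (7050, BOS, LAX, 2), (7050, BOS, LAX, 20), (7050, BOS, LAX, 34), (7050, BOS, LAX, 39), (7050, BOS, MIA, 10), (7050, BOS, MIA, 13), (7050, BOS, MIA, 2), (7050, BOS, MIA, 20), (7050, BOS, MIA, 34), (7050, BOS, MIA, 39), (7590, LA, ATL, 4), (7590, LA, ATL, 9)}
π_{hours, city, src} gives {(10, ATL, IAD), (10, BOS, LAX), (10, BOS, MIA), (13, ATL, IAD), (13, BOS, LAX), (13, BOS, MIA), (2, ATL, IAD), (2, BOS, LAX), (2, BOS, MIA), (20, ATL, IAD), (20, BOS, LAX), (20, BOS, MIA), (34, ATL, IAD), (34, BOS, LAX), (34, BOS, MIA), (39, ATL, IAD), (39, BOS, LAX), (39, BOS, MIA), (4, LA, ATL), (9, LA, ATL)}.
Apply σ_{src = IAD}; surviving tuples: {(10, ATL, IAD), (13, ATL, IAD), (2, ATL, IAD), (20, ATL, IAD), (34, ATL, IAD), (39, ATL, IAD)}
π_{hours, city} gives {(10, ATL), (13, ATL), (2, ATL), (20, ATL), (34, ATL), (39, ATL)}.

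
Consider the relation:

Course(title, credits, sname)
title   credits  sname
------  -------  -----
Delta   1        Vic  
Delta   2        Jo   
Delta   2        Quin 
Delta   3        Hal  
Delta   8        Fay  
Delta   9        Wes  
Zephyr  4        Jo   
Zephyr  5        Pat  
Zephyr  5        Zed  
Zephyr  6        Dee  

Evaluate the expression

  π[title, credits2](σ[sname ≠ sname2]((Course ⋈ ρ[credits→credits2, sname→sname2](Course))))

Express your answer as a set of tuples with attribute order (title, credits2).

{(Delta, 1), (Delta, 2), (Delta, 3), (Delta, 8), (Delta, 9), (Zephyr, 4), (Zephyr, 5), (Zephyr, 6)}

ρ[credits→credits2, sname→sname2]: schema becomes (title, credits2, sname2); tuples unchanged.
Joining Course and ρ[credits→credits2, sname→sname2](Course) on title yields {(Delta, 1, Vic, 1, Vic), (Delta, 1, Vic, 2, Jo), (Delta, 1, Vic, 2, Quin), (Delta, 1, Vic, 3, Hal), (Delta, 1, Vic, 8, Fay), (Delta, 1, Vic, 9, Wes), (Delta, 2, Jo, 1, Vic), (Delta, 2, Jo, 2, Jo), (Delta, 2, Jo, 2, Quin), (Delta, 2, Jo, 3, Hal), (Delta, 2, Jo, 8, Fay), (Delta, 2, Jo, 9, Wes), (Delta, 2, Quin, 1, Vic), (Delta, 2, Quin, 2, Jo), (Delta, 2, Quin, 2, Quin), (Delta, 2, Quin, 3, Hal), (Delta, 2, Quin, 8, Fay), (Delta, 2, Quin, 9, Wes), (Delta, 3, Hal, 1, Vic), (Delta, 3, Hal, 2, Jo), (Delta, 3, Hal, 2, Quin), (Delta, 3, Hal, 3, Hal), (Delta, 3, Hal, 8, Fay), (Delta, 3, Hal, 9, Wes), (Delta, 8, Fay, 1, Vic), (Delta, 8, Fay, 2, Jo), (Delta, 8, Fay, 2, Quin), (Delta, 8, Fay, 3, Hal), (Delta, 8, Fay, 8, Fay), (Delta, 8, Fay, 9, Wes), (Delta, 9, Wes, 1, Vic), (Delta, 9, Wes, 2, Jo), (Delta, 9, Wes, 2, Quin), (Delta, 9, Wes, 3, Hal), (Delta, 9, Wes, 8, Fay), (Delta, 9, Wes, 9, Wes), (Zephyr, 4, Jo, 4, Jo), (Zephyr, 4, Jo, 5, Pat), (Zephyr, 4, Jo, 5, Zed), (Zephyr, 4, Jo, 6, Dee), (Zephyr, 5, Pat, 4, Jo), (Zephyr, 5, Pat, 5, Pat), (Zephyr, 5, Pat, 5, Zed), (Zephyr, 5, Pat, 6, Dee), (Zephyr, 5, Zed, 4, Jo), (Zephyr, 5, Zed, 5, Pat), (Zephyr, 5, Zed, 5, Zed), (Zephyr, 5, Zed, 6, Dee), (Zephyr, 6, Dee, 4, Jo), (Zephyr, 6, Dee, 5, Pat), (Zephyr, 6, Dee, 5, Zed), (Zephyr, 6, Dee, 6, Dee)}.
Filtering on sname ≠ sname2 leaves {(Delta, 1, Vic, 2, Jo), (Delta, 1, Vic, 2, Quin), (Delta, 1, Vic, 3, Hal), (Delta, 1, Vic, 8, Fay), (Delta, 1, Vic, 9, Wes), (Delta, 2, Jo, 1, Vic), (Delta, 2, Jo, 2, Quin), (Delta, 2, Jo, 3, Hal), (Delta, 2, Jo, 8, Fay), (Delta, 2, Jo, 9, Wes), (Delta, 2, Quin, 1, Vic), (Delta, 2, Quin, 2, Jo), (Delta, 2, Quin, 3, Hal), (Delta, 2, Quin, 8, Fay), (Delta, 2, Quin, 9, Wes), (Delta, 3, Hal, 1, Vic), (Delta, 3, Hal, 2, Jo), (Delta, 3, Hal, 2, Quin), (Delta, 3, Hal, 8, Fay), (Delta, 3, Hal, 9, Wes), (Delta, 8, Fay, 1, Vic), (Delta, 8, Fay, 2, Jo), (Delta, 8, Fay, 2, Quin), (Delta, 8, Fay, 3, Hal), (Delta, 8, Fay, 9, Wes), (Delta, 9, Wes, 1, Vic), (Delta, 9, Wes, 2, Jo), (Delta, 9, Wes, 2, Quin), (Delta, 9, Wes, 3, Hal), (Delta, 9, Wes, 8, Fay), (Zephyr, 4, Jo, 5, Pat), (Zephyr, 4, Jo, 5, Zed), (Zephyr, 4, Jo, 6, Dee), (Zephyr, 5, Pat, 4, Jo), (Zephyr, 5, Pat, 5, Zed), (Zephyr, 5, Pat, 6, Dee), (Zephyr, 5, Zed, 4, Jo), (Zephyr, 5, Zed, 5, Pat), (Zephyr, 5, Zed, 6, Dee), (Zephyr, 6, Dee, 4, Jo), (Zephyr, 6, Dee, 5, Pat), (Zephyr, 6, Dee, 5, Zed)}.
Projecting to title, credits2 (34 duplicate(s) eliminated): {(Delta, 1), (Delta, 2), (Delta, 3), (Delta, 8), (Delta, 9), (Zephyr, 4), (Zephyr, 5), (Zephyr, 6)}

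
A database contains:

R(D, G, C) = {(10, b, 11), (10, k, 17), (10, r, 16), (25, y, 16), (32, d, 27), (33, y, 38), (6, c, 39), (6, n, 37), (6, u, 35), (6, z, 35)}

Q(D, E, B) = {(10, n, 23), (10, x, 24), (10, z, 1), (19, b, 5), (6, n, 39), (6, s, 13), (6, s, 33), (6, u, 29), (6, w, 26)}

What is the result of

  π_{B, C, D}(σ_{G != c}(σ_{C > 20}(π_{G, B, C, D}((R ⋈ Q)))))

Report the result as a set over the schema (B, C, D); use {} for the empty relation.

{(13, 35, 6), (13, 37, 6), (26, 35, 6), (26, 37, 6), (29, 35, 6), (29, 37, 6), (33, 35, 6), (33, 37, 6), (39, 35, 6), (39, 37, 6)}

R ⋈ Q (natural join on D): {(10, b, 11, n, 23), (10, b, 11, x, 24), (10, b, 11, z, 1), (10, k, 17, n, 23), (10, k, 17, x, 24), (10, k, 17, z, 1), (10, r, 16, n, 23), (10, r, 16, x, 24), (10, r, 16, z, 1), (6, c, 39, n, 39), (6, c, 39, s, 13), (6, c, 39, s, 33), (6, c, 39, u, 29), (6, c, 39, w, 26), (6, n, 37, n, 39), (6, n, 37, s, 13), (6, n, 37, s, 33), (6, n, 37, u, 29), (6, n, 37, w, 26), (6, u, 35, n, 39), (6, u, 35, s, 13), (6, u, 35, s, 33), (6, u, 35, u, 29), (6, u, 35, w, 26), (6, z, 35, n, 39), (6, z, 35, s, 13), (6, z, 35, s, 33), (6, z, 35, u, 29), (6, z, 35, w, 26)}
π_{G, B, C, D} gives {(b, 1, 11, 10), (b, 23, 11, 10), (b, 24, 11, 10), (c, 13, 39, 6), (c, 26, 39, 6), (c, 29, 39, 6), (c, 33, 39, 6), (c, 39, 39, 6), (k, 1, 17, 10), (k, 23, 17, 10), (k, 24, 17, 10), (n, 13, 37, 6), (n, 26, 37, 6), (n, 29, 37, 6), (n, 33, 37, 6), (n, 39, 37, 6), (r, 1, 16, 10), (r, 23, 16, 10), (r, 24, 16, 10), (u, 13, 35, 6), (u, 26, 35, 6), (u, 29, 35, 6), (u, 33, 35, 6), (u, 39, 35, 6), (z, 13, 35, 6), (z, 26, 35, 6), (z, 29, 35, 6), (z, 33, 35, 6), (z, 39, 35, 6)}.
σ[C > 20]: keep tuples satisfying C > 20 → {(c, 13, 39, 6), (c, 26, 39, 6), (c, 29, 39, 6), (c, 33, 39, 6), (c, 39, 39, 6), (n, 13, 37, 6), (n, 26, 37, 6), (n, 29, 37, 6), (n, 33, 37, 6), (n, 39, 37, 6), (u, 13, 35, 6), (u, 26, 35, 6), (u, 29, 35, 6), (u, 33, 35, 6), (u, 39, 35, 6), (z, 13, 35, 6), (z, 26, 35, 6), (z, 29, 35, 6), (z, 33, 35, 6), (z, 39, 35, 6)}
σ[G != c]: keep tuples satisfying G != c → {(n, 13, 37, 6), (n, 26, 37, 6), (n, 29, 37, 6), (n, 33, 37, 6), (n, 39, 37, 6), (u, 13, 35, 6), (u, 26, 35, 6), (u, 29, 35, 6), (u, 33, 35, 6), (u, 39, 35, 6), (z, 13, 35, 6), (z, 26, 35, 6), (z, 29, 35, 6), (z, 33, 35, 6), (z, 39, 35, 6)}
π_{B, C, D} gives {(13, 35, 6), (13, 37, 6), (26, 35, 6), (26, 37, 6), (29, 35, 6), (29, 37, 6), (33, 35, 6), (33, 37, 6), (39, 35, 6), (39, 37, 6)} (5 duplicate(s) eliminated).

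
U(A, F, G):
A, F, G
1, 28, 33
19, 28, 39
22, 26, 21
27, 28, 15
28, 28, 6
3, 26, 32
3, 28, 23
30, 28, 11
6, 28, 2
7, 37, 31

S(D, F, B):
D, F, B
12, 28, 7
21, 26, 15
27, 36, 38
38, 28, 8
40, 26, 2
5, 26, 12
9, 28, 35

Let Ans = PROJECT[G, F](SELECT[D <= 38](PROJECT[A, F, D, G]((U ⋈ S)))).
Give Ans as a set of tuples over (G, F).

{(11, 28), (15, 28), (2, 28), (21, 26), (23, 28), (32, 26), (33, 28), (39, 28), (6, 28)}

Joining U and S on F yields {(1, 28, 33, 12, 7), (1, 28, 33, 38, 8), (1, 28, 33, 9, 35), (19, 28, 39, 12, 7), (19, 28, 39, 38, 8), (19, 28, 39, 9, 35), (22, 26, 21, 21, 15), (22, 26, 21, 40, 2), (22, 26, 21, 5, 12), (27, 28, 15, 12, 7), (27, 28, 15, 38, 8), (27, 28, 15, 9, 35), (28, 28, 6, 12, 7), (28, 28, 6, 38, 8), (28, 28, 6, 9, 35), (3, 26, 32, 21, 15), (3, 26, 32, 40, 2), (3, 26, 32, 5, 12), (3, 28, 23, 12, 7), (3, 28, 23, 38, 8), (3, 28, 23, 9, 35), (30, 28, 11, 12, 7), (30, 28, 11, 38, 8), (30, 28, 11, 9, 35), (6, 28, 2, 12, 7), (6, 28, 2, 38, 8), (6, 28, 2, 9, 35)}.
π[A, F, D, G]: project onto (A, F, D, G) → {(1, 28, 12, 33), (1, 28, 38, 33), (1, 28, 9, 33), (19, 28, 12, 39), (19, 28, 38, 39), (19, 28, 9, 39), (22, 26, 21, 21), (22, 26, 40, 21), (22, 26, 5, 21), (27, 28, 12, 15), (27, 28, 38, 15), (27, 28, 9, 15), (28, 28, 12, 6), (28, 28, 38, 6), (28, 28, 9, 6), (3, 26, 21, 32), (3, 26, 40, 32), (3, 26, 5, 32), (3, 28, 12, 23), (3, 28, 38, 23), (3, 28, 9, 23), (30, 28, 12, 11), (30, 28, 38, 11), (30, 28, 9, 11), (6, 28, 12, 2), (6, 28, 38, 2), (6, 28, 9, 2)}
Filtering on D <= 38 leaves {(1, 28, 12, 33), (1, 28, 38, 33), (1, 28, 9, 33), (19, 28, 12, 39), (19, 28, 38, 39), (19, 28, 9, 39), (22, 26, 21, 21), (22, 26, 5, 21), (27, 28, 12, 15), (27, 28, 38, 15), (27, 28, 9, 15), (28, 28, 12, 6), (28, 28, 38, 6), (28, 28, 9, 6), (3, 26, 21, 32), (3, 26, 5, 32), (3, 28, 12, 23), (3, 28, 38, 23), (3, 28, 9, 23), (30, 28, 12, 11), (30, 28, 38, 11), (30, 28, 9, 11), (6, 28, 12, 2), (6, 28, 38, 2), (6, 28, 9, 2)}.
π[G, F]: project onto (G, F) (16 duplicate(s) eliminated) → {(11, 28), (15, 28), (2, 28), (21, 26), (23, 28), (32, 26), (33, 28), (39, 28), (6, 28)}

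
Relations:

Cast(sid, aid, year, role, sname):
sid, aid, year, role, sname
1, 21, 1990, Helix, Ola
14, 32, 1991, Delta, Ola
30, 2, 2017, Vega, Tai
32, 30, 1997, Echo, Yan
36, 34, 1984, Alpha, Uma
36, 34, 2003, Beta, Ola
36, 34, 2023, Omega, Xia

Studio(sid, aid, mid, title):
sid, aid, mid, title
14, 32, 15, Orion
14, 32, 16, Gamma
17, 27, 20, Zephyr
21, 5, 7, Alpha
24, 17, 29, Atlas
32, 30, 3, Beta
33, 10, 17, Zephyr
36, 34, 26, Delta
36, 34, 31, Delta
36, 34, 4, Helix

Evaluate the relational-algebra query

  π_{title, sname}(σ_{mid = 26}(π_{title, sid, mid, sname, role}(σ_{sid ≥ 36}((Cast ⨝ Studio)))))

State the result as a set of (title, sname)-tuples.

Natural join on sid, aid: {(14, 32, 1991, Delta, Ola, 15, Orion), (14, 32, 1991, Delta, Ola, 16, Gamma), (32, 30, 1997, Echo, Yan, 3, Beta), (36, 34, 1984, Alpha, Uma, 26, Delta), (36, 34, 1984, Alpha, Uma, 31, Delta), (36, 34, 1984, Alpha, Uma, 4, Helix), (36, 34, 2003, Beta, Ola, 26, Delta), (36, 34, 2003, Beta, Ola, 31, Delta), (36, 34, 2003, Beta, Ola, 4, Helix), (36, 34, 2023, Omega, Xia, 26, Delta), (36, 34, 2023, Omega, Xia, 31, Delta), (36, 34, 2023, Omega, Xia, 4, Helix)}
σ[sid ≥ 36]: keep tuples satisfying sid ≥ 36 → {(36, 34, 1984, Alpha, Uma, 26, Delta), (36, 34, 1984, Alpha, Uma, 31, Delta), (36, 34, 1984, Alpha, Uma, 4, Helix), (36, 34, 2003, Beta, Ola, 26, Delta), (36, 34, 2003, Beta, Ola, 31, Delta), (36, 34, 2003, Beta, Ola, 4, Helix), (36, 34, 2023, Omega, Xia, 26, Delta), (36, 34, 2023, Omega, Xia, 31, Delta), (36, 34, 2023, Omega, Xia, 4, Helix)}
Keep only column(s) title, sid, mid, sname, role: {(Delta, 36, 26, Ola, Beta), (Delta, 36, 26, Uma, Alpha), (Delta, 36, 26, Xia, Omega), (Delta, 36, 31, Ola, Beta), (Delta, 36, 31, Uma, Alpha), (Delta, 36, 31, Xia, Omega), (Helix, 36, 4, Ola, Beta), (Helix, 36, 4, Uma, Alpha), (Helix, 36, 4, Xia, Omega)}
σ[mid = 26]: keep tuples satisfying mid = 26 → {(Delta, 36, 26, Ola, Beta), (Delta, 36, 26, Uma, Alpha), (Delta, 36, 26, Xia, Omega)}
Keep only column(s) title, sname: {(Delta, Ola), (Delta, Uma), (Delta, Xia)}

{(Delta, Ola), (Delta, Uma), (Delta, Xia)}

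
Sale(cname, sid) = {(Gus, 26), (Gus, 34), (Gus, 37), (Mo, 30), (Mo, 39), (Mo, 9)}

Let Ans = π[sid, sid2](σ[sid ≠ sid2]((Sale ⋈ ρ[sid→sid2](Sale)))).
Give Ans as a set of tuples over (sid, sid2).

{(26, 34), (26, 37), (30, 39), (30, 9), (34, 26), (34, 37), (37, 26), (37, 34), (39, 30), (39, 9), (9, 30), (9, 39)}

ρ[sid→sid2]: schema becomes (cname, sid2); tuples unchanged.
Sale ⋈ ρ[sid→sid2](Sale) (natural join on cname): {(Gus, 26, 26), (Gus, 26, 34), (Gus, 26, 37), (Gus, 34, 26), (Gus, 34, 34), (Gus, 34, 37), (Gus, 37, 26), (Gus, 37, 34), (Gus, 37, 37), (Mo, 30, 30), (Mo, 30, 39), (Mo, 30, 9), (Mo, 39, 30), (Mo, 39, 39), (Mo, 39, 9), (Mo, 9, 30), (Mo, 9, 39), (Mo, 9, 9)}
Filtering on sid ≠ sid2 leaves {(Gus, 26, 34), (Gus, 26, 37), (Gus, 34, 26), (Gus, 34, 37), (Gus, 37, 26), (Gus, 37, 34), (Mo, 30, 39), (Mo, 30, 9), (Mo, 39, 30), (Mo, 39, 9), (Mo, 9, 30), (Mo, 9, 39)}.
π[sid, sid2]: project onto (sid, sid2) → {(26, 34), (26, 37), (30, 39), (30, 9), (34, 26), (34, 37), (37, 26), (37, 34), (39, 30), (39, 9), (9, 30), (9, 39)}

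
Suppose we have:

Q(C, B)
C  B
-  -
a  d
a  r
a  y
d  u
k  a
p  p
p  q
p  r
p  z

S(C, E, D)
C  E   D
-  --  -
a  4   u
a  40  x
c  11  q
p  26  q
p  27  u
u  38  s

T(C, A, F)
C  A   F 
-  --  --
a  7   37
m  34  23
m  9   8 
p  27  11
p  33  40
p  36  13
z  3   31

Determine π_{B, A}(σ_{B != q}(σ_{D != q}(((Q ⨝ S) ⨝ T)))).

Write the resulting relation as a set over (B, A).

{(d, 7), (p, 27), (p, 33), (p, 36), (r, 27), (r, 33), (r, 36), (r, 7), (y, 7), (z, 27), (z, 33), (z, 36)}

Joining Q and S on C yields {(a, d, 4, u), (a, d, 40, x), (a, r, 4, u), (a, r, 40, x), (a, y, 4, u), (a, y, 40, x), (p, p, 26, q), (p, p, 27, u), (p, q, 26, q), (p, q, 27, u), (p, r, 26, q), (p, r, 27, u), (p, z, 26, q), (p, z, 27, u)}.
Joining (Q ⨝ S) and T on C yields {(a, d, 4, u, 7, 37), (a, d, 40, x, 7, 37), (a, r, 4, u, 7, 37), (a, r, 40, x, 7, 37), (a, y, 4, u, 7, 37), (a, y, 40, x, 7, 37), (p, p, 26, q, 27, 11), (p, p, 26, q, 33, 40), (p, p, 26, q, 36, 13), (p, p, 27, u, 27, 11), (p, p, 27, u, 33, 40), (p, p, 27, u, 36, 13), (p, q, 26, q, 27, 11), (p, q, 26, q, 33, 40), (p, q, 26, q, 36, 13), (p, q, 27, u, 27, 11), (p, q, 27, u, 33, 40), (p, q, 27, u, 36, 13), (p, r, 26, q, 27, 11), (p, r, 26, q, 33, 40), (p, r, 26, q, 36, 13), (p, r, 27, u, 27, 11), (p, r, 27, u, 33, 40), (p, r, 27, u, 36, 13), (p, z, 26, q, 27, 11), (p, z, 26, q, 33, 40), (p, z, 26, q, 36, 13), (p, z, 27, u, 27, 11), (p, z, 27, u, 33, 40), (p, z, 27, u, 36, 13)}.
Apply σ_{D != q}; surviving tuples: {(a, d, 4, u, 7, 37), (a, d, 40, x, 7, 37), (a, r, 4, u, 7, 37), (a, r, 40, x, 7, 37), (a, y, 4, u, 7, 37), (a, y, 40, x, 7, 37), (p, p, 27, u, 27, 11), (p, p, 27, u, 33, 40), (p, p, 27, u, 36, 13), (p, q, 27, u, 27, 11), (p, q, 27, u, 33, 40), (p, q, 27, u, 36, 13), (p, r, 27, u, 27, 11), (p, r, 27, u, 33, 40), (p, r, 27, u, 36, 13), (p, z, 27, u, 27, 11), (p, z, 27, u, 33, 40), (p, z, 27, u, 36, 13)}
Apply σ_{B != q}; surviving tuples: {(a, d, 4, u, 7, 37), (a, d, 40, x, 7, 37), (a, r, 4, u, 7, 37), (a, r, 40, x, 7, 37), (a, y, 4, u, 7, 37), (a, y, 40, x, 7, 37), (p, p, 27, u, 27, 11), (p, p, 27, u, 33, 40), (p, p, 27, u, 36, 13), (p, r, 27, u, 27, 11), (p, r, 27, u, 33, 40), (p, r, 27, u, 36, 13), (p, z, 27, u, 27, 11), (p, z, 27, u, 33, 40), (p, z, 27, u, 36, 13)}
π_{B, A} gives {(d, 7), (p, 27), (p, 33), (p, 36), (r, 27), (r, 33), (r, 36), (r, 7), (y, 7), (z, 27), (z, 33), (z, 36)} (3 duplicate(s) eliminated).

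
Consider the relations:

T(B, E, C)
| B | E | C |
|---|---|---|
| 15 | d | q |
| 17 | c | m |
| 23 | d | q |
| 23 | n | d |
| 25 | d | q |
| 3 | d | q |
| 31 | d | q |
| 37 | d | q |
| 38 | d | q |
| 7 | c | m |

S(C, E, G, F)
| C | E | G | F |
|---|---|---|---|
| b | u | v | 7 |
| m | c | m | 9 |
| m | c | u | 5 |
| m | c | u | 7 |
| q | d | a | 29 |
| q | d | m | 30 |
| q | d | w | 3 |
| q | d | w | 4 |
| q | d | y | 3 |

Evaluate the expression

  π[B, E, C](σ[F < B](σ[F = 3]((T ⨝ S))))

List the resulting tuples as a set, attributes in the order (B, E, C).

{(15, d, q), (23, d, q), (25, d, q), (31, d, q), (37, d, q), (38, d, q)}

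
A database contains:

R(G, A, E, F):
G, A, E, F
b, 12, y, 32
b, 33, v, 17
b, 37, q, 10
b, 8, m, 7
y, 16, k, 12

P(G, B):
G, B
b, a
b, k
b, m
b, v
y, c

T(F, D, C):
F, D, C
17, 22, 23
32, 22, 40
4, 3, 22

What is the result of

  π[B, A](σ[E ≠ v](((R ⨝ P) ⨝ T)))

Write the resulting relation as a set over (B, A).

Joining R and P on G yields {(b, 12, y, 32, a), (b, 12, y, 32, k), (b, 12, y, 32, m), (b, 12, y, 32, v), (b, 33, v, 17, a), (b, 33, v, 17, k), (b, 33, v, 17, m), (b, 33, v, 17, v), (b, 37, q, 10, a), (b, 37, q, 10, k), (b, 37, q, 10, m), (b, 37, q, 10, v), (b, 8, m, 7, a), (b, 8, m, 7, k), (b, 8, m, 7, m), (b, 8, m, 7, v), (y, 16, k, 12, c)}.
Joining (R ⨝ P) and T on F yields {(b, 12, y, 32, a, 22, 40), (b, 12, y, 32, k, 22, 40), (b, 12, y, 32, m, 22, 40), (b, 12, y, 32, v, 22, 40), (b, 33, v, 17, a, 22, 23), (b, 33, v, 17, k, 22, 23), (b, 33, v, 17, m, 22, 23), (b, 33, v, 17, v, 22, 23)}.
Apply σ_{E ≠ v}; surviving tuples: {(b, 12, y, 32, a, 22, 40), (b, 12, y, 32, k, 22, 40), (b, 12, y, 32, m, 22, 40), (b, 12, y, 32, v, 22, 40)}
π_{B, A} gives {(a, 12), (k, 12), (m, 12), (v, 12)}.

{(a, 12), (k, 12), (m, 12), (v, 12)}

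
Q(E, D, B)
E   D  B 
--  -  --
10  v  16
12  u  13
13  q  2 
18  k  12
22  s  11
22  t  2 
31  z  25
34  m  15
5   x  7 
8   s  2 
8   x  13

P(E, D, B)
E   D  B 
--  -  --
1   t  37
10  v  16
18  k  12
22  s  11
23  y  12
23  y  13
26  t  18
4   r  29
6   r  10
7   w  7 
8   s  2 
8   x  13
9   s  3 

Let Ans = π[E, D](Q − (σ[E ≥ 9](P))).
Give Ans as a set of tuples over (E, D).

{(12, u), (13, q), (22, t), (31, z), (34, m), (5, x), (8, s), (8, x)}

Selection E ≥ 9: {(10, v, 16), (18, k, 12), (22, s, 11), (23, y, 12), (23, y, 13), (26, t, 18), (9, s, 3)}
Taking the difference: {(12, u, 13), (13, q, 2), (22, t, 2), (31, z, 25), (34, m, 15), (5, x, 7), (8, s, 2), (8, x, 13)}
π[E, D]: project onto (E, D) → {(12, u), (13, q), (22, t), (31, z), (34, m), (5, x), (8, s), (8, x)}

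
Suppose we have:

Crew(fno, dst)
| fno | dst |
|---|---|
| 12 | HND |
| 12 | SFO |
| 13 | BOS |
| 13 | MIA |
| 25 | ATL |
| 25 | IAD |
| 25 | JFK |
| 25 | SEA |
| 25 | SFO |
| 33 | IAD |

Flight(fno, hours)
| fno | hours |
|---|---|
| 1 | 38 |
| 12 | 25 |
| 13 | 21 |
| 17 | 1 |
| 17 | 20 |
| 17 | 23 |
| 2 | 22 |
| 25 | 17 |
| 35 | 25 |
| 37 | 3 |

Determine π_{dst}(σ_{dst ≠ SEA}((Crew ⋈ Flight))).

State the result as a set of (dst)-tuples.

Crew ⋈ Flight (natural join on fno): {(12, HND, 25), (12, SFO, 25), (13, BOS, 21), (13, MIA, 21), (25, ATL, 17), (25, IAD, 17), (25, JFK, 17), (25, SEA, 17), (25, SFO, 17)}
Filtering on dst ≠ SEA leaves {(12, HND, 25), (12, SFO, 25), (13, BOS, 21), (13, MIA, 21), (25, ATL, 17), (25, IAD, 17), (25, JFK, 17), (25, SFO, 17)}.
Projecting to dst (1 duplicate(s) eliminated): {ATL, BOS, HND, IAD, JFK, MIA, SFO}

{ATL, BOS, HND, IAD, JFK, MIA, SFO}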